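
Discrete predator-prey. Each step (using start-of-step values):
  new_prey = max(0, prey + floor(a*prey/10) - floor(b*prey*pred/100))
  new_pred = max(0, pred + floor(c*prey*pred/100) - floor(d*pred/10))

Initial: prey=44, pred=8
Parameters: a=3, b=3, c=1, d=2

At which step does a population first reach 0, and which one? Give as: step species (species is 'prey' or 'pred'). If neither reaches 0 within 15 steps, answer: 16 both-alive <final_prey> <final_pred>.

Step 1: prey: 44+13-10=47; pred: 8+3-1=10
Step 2: prey: 47+14-14=47; pred: 10+4-2=12
Step 3: prey: 47+14-16=45; pred: 12+5-2=15
Step 4: prey: 45+13-20=38; pred: 15+6-3=18
Step 5: prey: 38+11-20=29; pred: 18+6-3=21
Step 6: prey: 29+8-18=19; pred: 21+6-4=23
Step 7: prey: 19+5-13=11; pred: 23+4-4=23
Step 8: prey: 11+3-7=7; pred: 23+2-4=21
Step 9: prey: 7+2-4=5; pred: 21+1-4=18
Step 10: prey: 5+1-2=4; pred: 18+0-3=15
Step 11: prey: 4+1-1=4; pred: 15+0-3=12
Step 12: prey: 4+1-1=4; pred: 12+0-2=10
Step 13: prey: 4+1-1=4; pred: 10+0-2=8
Step 14: prey: 4+1-0=5; pred: 8+0-1=7
Step 15: prey: 5+1-1=5; pred: 7+0-1=6
No extinction within 15 steps

Answer: 16 both-alive 5 6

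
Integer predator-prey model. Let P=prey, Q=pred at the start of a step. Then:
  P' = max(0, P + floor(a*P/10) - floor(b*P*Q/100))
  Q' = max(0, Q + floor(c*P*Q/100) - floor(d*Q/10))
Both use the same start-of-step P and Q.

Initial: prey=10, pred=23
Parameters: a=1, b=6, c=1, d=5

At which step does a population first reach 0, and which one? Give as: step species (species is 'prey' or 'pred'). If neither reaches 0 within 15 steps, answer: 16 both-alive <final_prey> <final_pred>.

Answer: 1 prey

Derivation:
Step 1: prey: 10+1-13=0; pred: 23+2-11=14
First extinction: prey at step 1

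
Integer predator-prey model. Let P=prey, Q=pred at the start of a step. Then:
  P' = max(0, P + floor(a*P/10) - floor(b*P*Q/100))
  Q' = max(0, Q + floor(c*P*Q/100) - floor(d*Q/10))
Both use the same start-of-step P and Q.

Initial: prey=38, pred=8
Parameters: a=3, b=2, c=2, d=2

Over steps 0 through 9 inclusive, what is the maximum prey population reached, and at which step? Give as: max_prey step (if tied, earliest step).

Step 1: prey: 38+11-6=43; pred: 8+6-1=13
Step 2: prey: 43+12-11=44; pred: 13+11-2=22
Step 3: prey: 44+13-19=38; pred: 22+19-4=37
Step 4: prey: 38+11-28=21; pred: 37+28-7=58
Step 5: prey: 21+6-24=3; pred: 58+24-11=71
Step 6: prey: 3+0-4=0; pred: 71+4-14=61
Step 7: prey: 0+0-0=0; pred: 61+0-12=49
Step 8: prey: 0+0-0=0; pred: 49+0-9=40
Step 9: prey: 0+0-0=0; pred: 40+0-8=32
Max prey = 44 at step 2

Answer: 44 2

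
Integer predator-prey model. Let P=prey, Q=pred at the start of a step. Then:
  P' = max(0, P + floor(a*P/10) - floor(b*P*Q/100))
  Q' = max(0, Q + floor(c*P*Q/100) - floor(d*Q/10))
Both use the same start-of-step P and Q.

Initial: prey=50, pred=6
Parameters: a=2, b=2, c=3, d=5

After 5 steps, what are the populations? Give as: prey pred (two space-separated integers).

Answer: 0 55

Derivation:
Step 1: prey: 50+10-6=54; pred: 6+9-3=12
Step 2: prey: 54+10-12=52; pred: 12+19-6=25
Step 3: prey: 52+10-26=36; pred: 25+39-12=52
Step 4: prey: 36+7-37=6; pred: 52+56-26=82
Step 5: prey: 6+1-9=0; pred: 82+14-41=55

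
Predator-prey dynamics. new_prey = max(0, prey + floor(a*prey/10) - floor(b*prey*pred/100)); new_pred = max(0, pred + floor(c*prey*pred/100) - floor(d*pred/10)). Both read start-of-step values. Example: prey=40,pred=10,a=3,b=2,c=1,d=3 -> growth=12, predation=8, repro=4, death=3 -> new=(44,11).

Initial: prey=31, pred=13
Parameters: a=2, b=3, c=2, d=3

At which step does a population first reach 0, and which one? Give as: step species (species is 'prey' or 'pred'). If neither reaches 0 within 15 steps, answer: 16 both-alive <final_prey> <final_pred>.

Step 1: prey: 31+6-12=25; pred: 13+8-3=18
Step 2: prey: 25+5-13=17; pred: 18+9-5=22
Step 3: prey: 17+3-11=9; pred: 22+7-6=23
Step 4: prey: 9+1-6=4; pred: 23+4-6=21
Step 5: prey: 4+0-2=2; pred: 21+1-6=16
Step 6: prey: 2+0-0=2; pred: 16+0-4=12
Step 7: prey: 2+0-0=2; pred: 12+0-3=9
Step 8: prey: 2+0-0=2; pred: 9+0-2=7
Step 9: prey: 2+0-0=2; pred: 7+0-2=5
Step 10: prey: 2+0-0=2; pred: 5+0-1=4
Step 11: prey: 2+0-0=2; pred: 4+0-1=3
Step 12: prey: 2+0-0=2; pred: 3+0-0=3
Steps 13-15: state stable at prey=2, pred=3 (no change)
No extinction within 15 steps

Answer: 16 both-alive 2 3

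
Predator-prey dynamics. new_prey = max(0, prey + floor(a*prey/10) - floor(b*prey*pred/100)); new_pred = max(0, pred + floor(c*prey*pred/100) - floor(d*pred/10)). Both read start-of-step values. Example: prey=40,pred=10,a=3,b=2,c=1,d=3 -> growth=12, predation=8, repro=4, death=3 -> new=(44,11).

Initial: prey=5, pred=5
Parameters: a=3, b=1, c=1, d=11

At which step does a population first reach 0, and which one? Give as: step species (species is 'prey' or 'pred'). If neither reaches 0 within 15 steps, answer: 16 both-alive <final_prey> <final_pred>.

Step 1: prey: 5+1-0=6; pred: 5+0-5=0
First extinction: pred at step 1

Answer: 1 pred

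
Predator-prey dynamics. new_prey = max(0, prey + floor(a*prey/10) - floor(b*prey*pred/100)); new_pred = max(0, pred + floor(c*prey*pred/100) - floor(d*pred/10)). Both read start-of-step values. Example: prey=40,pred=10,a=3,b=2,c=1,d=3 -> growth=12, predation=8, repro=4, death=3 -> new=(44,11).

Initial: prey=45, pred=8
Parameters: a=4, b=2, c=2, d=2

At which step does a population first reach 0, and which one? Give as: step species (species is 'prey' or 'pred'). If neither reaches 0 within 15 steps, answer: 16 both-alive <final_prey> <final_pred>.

Step 1: prey: 45+18-7=56; pred: 8+7-1=14
Step 2: prey: 56+22-15=63; pred: 14+15-2=27
Step 3: prey: 63+25-34=54; pred: 27+34-5=56
Step 4: prey: 54+21-60=15; pred: 56+60-11=105
Step 5: prey: 15+6-31=0; pred: 105+31-21=115
First extinction: prey at step 5

Answer: 5 prey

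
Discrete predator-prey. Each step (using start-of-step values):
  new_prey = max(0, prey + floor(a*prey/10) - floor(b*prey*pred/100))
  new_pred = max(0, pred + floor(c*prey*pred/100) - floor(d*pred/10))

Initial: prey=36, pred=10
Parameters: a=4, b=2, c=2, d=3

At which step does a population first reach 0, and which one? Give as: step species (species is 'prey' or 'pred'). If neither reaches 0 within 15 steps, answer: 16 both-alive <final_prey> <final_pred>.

Answer: 6 prey

Derivation:
Step 1: prey: 36+14-7=43; pred: 10+7-3=14
Step 2: prey: 43+17-12=48; pred: 14+12-4=22
Step 3: prey: 48+19-21=46; pred: 22+21-6=37
Step 4: prey: 46+18-34=30; pred: 37+34-11=60
Step 5: prey: 30+12-36=6; pred: 60+36-18=78
Step 6: prey: 6+2-9=0; pred: 78+9-23=64
First extinction: prey at step 6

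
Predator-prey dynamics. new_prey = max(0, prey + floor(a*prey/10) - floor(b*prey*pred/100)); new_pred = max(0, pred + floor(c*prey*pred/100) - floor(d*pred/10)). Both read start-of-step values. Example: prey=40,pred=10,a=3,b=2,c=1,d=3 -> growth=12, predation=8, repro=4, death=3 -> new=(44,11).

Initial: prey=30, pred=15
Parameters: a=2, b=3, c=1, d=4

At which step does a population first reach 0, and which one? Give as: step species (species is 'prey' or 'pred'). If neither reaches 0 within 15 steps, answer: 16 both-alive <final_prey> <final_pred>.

Answer: 16 both-alive 60 3

Derivation:
Step 1: prey: 30+6-13=23; pred: 15+4-6=13
Step 2: prey: 23+4-8=19; pred: 13+2-5=10
Step 3: prey: 19+3-5=17; pred: 10+1-4=7
Step 4: prey: 17+3-3=17; pred: 7+1-2=6
Step 5: prey: 17+3-3=17; pred: 6+1-2=5
Step 6: prey: 17+3-2=18; pred: 5+0-2=3
Step 7: prey: 18+3-1=20; pred: 3+0-1=2
Step 8: prey: 20+4-1=23; pred: 2+0-0=2
Step 9: prey: 23+4-1=26; pred: 2+0-0=2
Step 10: prey: 26+5-1=30; pred: 2+0-0=2
Step 11: prey: 30+6-1=35; pred: 2+0-0=2
Step 12: prey: 35+7-2=40; pred: 2+0-0=2
Step 13: prey: 40+8-2=46; pred: 2+0-0=2
Step 14: prey: 46+9-2=53; pred: 2+0-0=2
Step 15: prey: 53+10-3=60; pred: 2+1-0=3
No extinction within 15 steps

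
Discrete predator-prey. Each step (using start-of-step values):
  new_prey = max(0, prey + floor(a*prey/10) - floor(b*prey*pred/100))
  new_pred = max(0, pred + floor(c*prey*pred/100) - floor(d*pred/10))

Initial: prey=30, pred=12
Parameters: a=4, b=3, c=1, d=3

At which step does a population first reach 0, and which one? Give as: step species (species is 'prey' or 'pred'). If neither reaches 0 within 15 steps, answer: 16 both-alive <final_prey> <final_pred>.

Step 1: prey: 30+12-10=32; pred: 12+3-3=12
Step 2: prey: 32+12-11=33; pred: 12+3-3=12
Step 3: prey: 33+13-11=35; pred: 12+3-3=12
Step 4: prey: 35+14-12=37; pred: 12+4-3=13
Step 5: prey: 37+14-14=37; pred: 13+4-3=14
Step 6: prey: 37+14-15=36; pred: 14+5-4=15
Step 7: prey: 36+14-16=34; pred: 15+5-4=16
Step 8: prey: 34+13-16=31; pred: 16+5-4=17
Step 9: prey: 31+12-15=28; pred: 17+5-5=17
Step 10: prey: 28+11-14=25; pred: 17+4-5=16
Step 11: prey: 25+10-12=23; pred: 16+4-4=16
Step 12: prey: 23+9-11=21; pred: 16+3-4=15
Step 13: prey: 21+8-9=20; pred: 15+3-4=14
Step 14: prey: 20+8-8=20; pred: 14+2-4=12
Step 15: prey: 20+8-7=21; pred: 12+2-3=11
No extinction within 15 steps

Answer: 16 both-alive 21 11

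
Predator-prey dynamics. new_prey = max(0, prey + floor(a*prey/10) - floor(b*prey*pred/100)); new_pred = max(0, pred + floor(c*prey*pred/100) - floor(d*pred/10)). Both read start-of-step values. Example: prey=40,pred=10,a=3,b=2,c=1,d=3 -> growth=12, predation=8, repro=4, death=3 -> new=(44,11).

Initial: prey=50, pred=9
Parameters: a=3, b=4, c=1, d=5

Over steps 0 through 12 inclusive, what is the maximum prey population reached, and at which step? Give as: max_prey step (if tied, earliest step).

Step 1: prey: 50+15-18=47; pred: 9+4-4=9
Step 2: prey: 47+14-16=45; pred: 9+4-4=9
Step 3: prey: 45+13-16=42; pred: 9+4-4=9
Step 4: prey: 42+12-15=39; pred: 9+3-4=8
Step 5: prey: 39+11-12=38; pred: 8+3-4=7
Step 6: prey: 38+11-10=39; pred: 7+2-3=6
Step 7: prey: 39+11-9=41; pred: 6+2-3=5
Step 8: prey: 41+12-8=45; pred: 5+2-2=5
Step 9: prey: 45+13-9=49; pred: 5+2-2=5
Step 10: prey: 49+14-9=54; pred: 5+2-2=5
Step 11: prey: 54+16-10=60; pred: 5+2-2=5
Step 12: prey: 60+18-12=66; pred: 5+3-2=6
Max prey = 66 at step 12

Answer: 66 12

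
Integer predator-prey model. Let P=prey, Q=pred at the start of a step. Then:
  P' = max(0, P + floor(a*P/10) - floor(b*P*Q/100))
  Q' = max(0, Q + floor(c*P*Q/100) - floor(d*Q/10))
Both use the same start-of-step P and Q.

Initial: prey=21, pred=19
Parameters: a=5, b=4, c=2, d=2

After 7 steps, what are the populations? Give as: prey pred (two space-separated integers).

Step 1: prey: 21+10-15=16; pred: 19+7-3=23
Step 2: prey: 16+8-14=10; pred: 23+7-4=26
Step 3: prey: 10+5-10=5; pred: 26+5-5=26
Step 4: prey: 5+2-5=2; pred: 26+2-5=23
Step 5: prey: 2+1-1=2; pred: 23+0-4=19
Step 6: prey: 2+1-1=2; pred: 19+0-3=16
Step 7: prey: 2+1-1=2; pred: 16+0-3=13

Answer: 2 13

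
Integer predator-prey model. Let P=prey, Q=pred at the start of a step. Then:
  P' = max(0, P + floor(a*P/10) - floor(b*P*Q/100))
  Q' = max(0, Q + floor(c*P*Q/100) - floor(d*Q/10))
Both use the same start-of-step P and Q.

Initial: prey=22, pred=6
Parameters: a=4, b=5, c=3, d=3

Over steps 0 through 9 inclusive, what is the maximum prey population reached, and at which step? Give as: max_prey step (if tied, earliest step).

Answer: 24 1

Derivation:
Step 1: prey: 22+8-6=24; pred: 6+3-1=8
Step 2: prey: 24+9-9=24; pred: 8+5-2=11
Step 3: prey: 24+9-13=20; pred: 11+7-3=15
Step 4: prey: 20+8-15=13; pred: 15+9-4=20
Step 5: prey: 13+5-13=5; pred: 20+7-6=21
Step 6: prey: 5+2-5=2; pred: 21+3-6=18
Step 7: prey: 2+0-1=1; pred: 18+1-5=14
Step 8: prey: 1+0-0=1; pred: 14+0-4=10
Step 9: prey: 1+0-0=1; pred: 10+0-3=7
Max prey = 24 at step 1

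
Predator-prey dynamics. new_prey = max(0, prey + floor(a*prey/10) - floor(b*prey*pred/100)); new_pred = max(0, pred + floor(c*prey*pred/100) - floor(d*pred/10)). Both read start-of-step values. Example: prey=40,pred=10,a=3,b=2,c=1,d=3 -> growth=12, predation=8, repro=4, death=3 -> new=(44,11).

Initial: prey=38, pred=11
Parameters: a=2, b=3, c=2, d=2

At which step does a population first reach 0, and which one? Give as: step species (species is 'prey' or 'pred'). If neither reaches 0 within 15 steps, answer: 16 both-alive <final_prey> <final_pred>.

Answer: 16 both-alive 1 4

Derivation:
Step 1: prey: 38+7-12=33; pred: 11+8-2=17
Step 2: prey: 33+6-16=23; pred: 17+11-3=25
Step 3: prey: 23+4-17=10; pred: 25+11-5=31
Step 4: prey: 10+2-9=3; pred: 31+6-6=31
Step 5: prey: 3+0-2=1; pred: 31+1-6=26
Step 6: prey: 1+0-0=1; pred: 26+0-5=21
Step 7: prey: 1+0-0=1; pred: 21+0-4=17
Step 8: prey: 1+0-0=1; pred: 17+0-3=14
Step 9: prey: 1+0-0=1; pred: 14+0-2=12
Step 10: prey: 1+0-0=1; pred: 12+0-2=10
Step 11: prey: 1+0-0=1; pred: 10+0-2=8
Step 12: prey: 1+0-0=1; pred: 8+0-1=7
Step 13: prey: 1+0-0=1; pred: 7+0-1=6
Step 14: prey: 1+0-0=1; pred: 6+0-1=5
Step 15: prey: 1+0-0=1; pred: 5+0-1=4
No extinction within 15 steps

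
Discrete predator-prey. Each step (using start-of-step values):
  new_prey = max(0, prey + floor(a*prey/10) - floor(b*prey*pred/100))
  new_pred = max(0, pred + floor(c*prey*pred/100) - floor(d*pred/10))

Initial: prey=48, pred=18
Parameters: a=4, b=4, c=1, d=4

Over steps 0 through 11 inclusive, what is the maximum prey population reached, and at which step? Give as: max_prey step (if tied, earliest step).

Answer: 49 11

Derivation:
Step 1: prey: 48+19-34=33; pred: 18+8-7=19
Step 2: prey: 33+13-25=21; pred: 19+6-7=18
Step 3: prey: 21+8-15=14; pred: 18+3-7=14
Step 4: prey: 14+5-7=12; pred: 14+1-5=10
Step 5: prey: 12+4-4=12; pred: 10+1-4=7
Step 6: prey: 12+4-3=13; pred: 7+0-2=5
Step 7: prey: 13+5-2=16; pred: 5+0-2=3
Step 8: prey: 16+6-1=21; pred: 3+0-1=2
Step 9: prey: 21+8-1=28; pred: 2+0-0=2
Step 10: prey: 28+11-2=37; pred: 2+0-0=2
Step 11: prey: 37+14-2=49; pred: 2+0-0=2
Max prey = 49 at step 11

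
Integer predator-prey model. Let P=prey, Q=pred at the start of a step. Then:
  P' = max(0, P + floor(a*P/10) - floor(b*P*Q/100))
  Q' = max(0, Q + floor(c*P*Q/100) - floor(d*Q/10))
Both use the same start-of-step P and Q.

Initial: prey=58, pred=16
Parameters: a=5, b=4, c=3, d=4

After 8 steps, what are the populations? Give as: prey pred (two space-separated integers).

Answer: 0 5

Derivation:
Step 1: prey: 58+29-37=50; pred: 16+27-6=37
Step 2: prey: 50+25-74=1; pred: 37+55-14=78
Step 3: prey: 1+0-3=0; pred: 78+2-31=49
Step 4: prey: 0+0-0=0; pred: 49+0-19=30
Step 5: prey: 0+0-0=0; pred: 30+0-12=18
Step 6: prey: 0+0-0=0; pred: 18+0-7=11
Step 7: prey: 0+0-0=0; pred: 11+0-4=7
Step 8: prey: 0+0-0=0; pred: 7+0-2=5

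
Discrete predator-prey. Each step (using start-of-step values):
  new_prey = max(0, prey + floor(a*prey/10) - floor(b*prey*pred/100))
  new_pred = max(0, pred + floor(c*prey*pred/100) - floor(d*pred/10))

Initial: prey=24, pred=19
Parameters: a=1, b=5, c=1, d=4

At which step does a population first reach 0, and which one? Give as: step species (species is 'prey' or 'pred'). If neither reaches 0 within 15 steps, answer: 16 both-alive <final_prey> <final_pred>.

Step 1: prey: 24+2-22=4; pred: 19+4-7=16
Step 2: prey: 4+0-3=1; pred: 16+0-6=10
Step 3: prey: 1+0-0=1; pred: 10+0-4=6
Step 4: prey: 1+0-0=1; pred: 6+0-2=4
Step 5: prey: 1+0-0=1; pred: 4+0-1=3
Step 6: prey: 1+0-0=1; pred: 3+0-1=2
Step 7: prey: 1+0-0=1; pred: 2+0-0=2
Steps 8-15: state stable at prey=1, pred=2 (no change)
No extinction within 15 steps

Answer: 16 both-alive 1 2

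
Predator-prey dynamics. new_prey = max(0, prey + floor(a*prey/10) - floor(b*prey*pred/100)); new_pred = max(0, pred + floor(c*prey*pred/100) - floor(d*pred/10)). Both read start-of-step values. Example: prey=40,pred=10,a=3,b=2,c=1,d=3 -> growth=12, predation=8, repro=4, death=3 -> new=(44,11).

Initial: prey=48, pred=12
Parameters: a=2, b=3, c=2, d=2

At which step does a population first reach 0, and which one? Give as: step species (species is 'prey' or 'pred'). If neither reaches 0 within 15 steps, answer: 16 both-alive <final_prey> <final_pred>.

Answer: 4 prey

Derivation:
Step 1: prey: 48+9-17=40; pred: 12+11-2=21
Step 2: prey: 40+8-25=23; pred: 21+16-4=33
Step 3: prey: 23+4-22=5; pred: 33+15-6=42
Step 4: prey: 5+1-6=0; pred: 42+4-8=38
First extinction: prey at step 4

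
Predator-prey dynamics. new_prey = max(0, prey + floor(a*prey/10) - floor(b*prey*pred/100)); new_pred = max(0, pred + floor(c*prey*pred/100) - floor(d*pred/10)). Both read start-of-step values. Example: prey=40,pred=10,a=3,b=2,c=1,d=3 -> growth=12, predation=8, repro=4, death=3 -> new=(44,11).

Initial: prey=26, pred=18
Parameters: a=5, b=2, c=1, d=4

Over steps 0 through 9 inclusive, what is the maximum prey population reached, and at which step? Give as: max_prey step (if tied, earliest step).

Step 1: prey: 26+13-9=30; pred: 18+4-7=15
Step 2: prey: 30+15-9=36; pred: 15+4-6=13
Step 3: prey: 36+18-9=45; pred: 13+4-5=12
Step 4: prey: 45+22-10=57; pred: 12+5-4=13
Step 5: prey: 57+28-14=71; pred: 13+7-5=15
Step 6: prey: 71+35-21=85; pred: 15+10-6=19
Step 7: prey: 85+42-32=95; pred: 19+16-7=28
Step 8: prey: 95+47-53=89; pred: 28+26-11=43
Step 9: prey: 89+44-76=57; pred: 43+38-17=64
Max prey = 95 at step 7

Answer: 95 7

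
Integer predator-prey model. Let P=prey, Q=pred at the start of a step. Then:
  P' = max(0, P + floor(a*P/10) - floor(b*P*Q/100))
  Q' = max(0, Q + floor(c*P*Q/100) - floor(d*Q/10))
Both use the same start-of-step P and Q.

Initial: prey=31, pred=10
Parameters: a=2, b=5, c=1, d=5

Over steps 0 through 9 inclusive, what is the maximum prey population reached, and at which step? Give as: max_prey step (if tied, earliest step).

Answer: 35 9

Derivation:
Step 1: prey: 31+6-15=22; pred: 10+3-5=8
Step 2: prey: 22+4-8=18; pred: 8+1-4=5
Step 3: prey: 18+3-4=17; pred: 5+0-2=3
Step 4: prey: 17+3-2=18; pred: 3+0-1=2
Step 5: prey: 18+3-1=20; pred: 2+0-1=1
Step 6: prey: 20+4-1=23; pred: 1+0-0=1
Step 7: prey: 23+4-1=26; pred: 1+0-0=1
Step 8: prey: 26+5-1=30; pred: 1+0-0=1
Step 9: prey: 30+6-1=35; pred: 1+0-0=1
Max prey = 35 at step 9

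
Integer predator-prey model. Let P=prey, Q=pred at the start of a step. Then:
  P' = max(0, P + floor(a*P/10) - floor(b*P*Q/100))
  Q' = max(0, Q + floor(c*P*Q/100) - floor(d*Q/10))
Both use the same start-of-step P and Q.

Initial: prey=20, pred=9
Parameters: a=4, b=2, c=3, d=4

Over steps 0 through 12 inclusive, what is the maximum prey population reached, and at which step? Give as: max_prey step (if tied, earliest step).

Step 1: prey: 20+8-3=25; pred: 9+5-3=11
Step 2: prey: 25+10-5=30; pred: 11+8-4=15
Step 3: prey: 30+12-9=33; pred: 15+13-6=22
Step 4: prey: 33+13-14=32; pred: 22+21-8=35
Step 5: prey: 32+12-22=22; pred: 35+33-14=54
Step 6: prey: 22+8-23=7; pred: 54+35-21=68
Step 7: prey: 7+2-9=0; pred: 68+14-27=55
Step 8: prey: 0+0-0=0; pred: 55+0-22=33
Step 9: prey: 0+0-0=0; pred: 33+0-13=20
Step 10: prey: 0+0-0=0; pred: 20+0-8=12
Step 11: prey: 0+0-0=0; pred: 12+0-4=8
Step 12: prey: 0+0-0=0; pred: 8+0-3=5
Max prey = 33 at step 3

Answer: 33 3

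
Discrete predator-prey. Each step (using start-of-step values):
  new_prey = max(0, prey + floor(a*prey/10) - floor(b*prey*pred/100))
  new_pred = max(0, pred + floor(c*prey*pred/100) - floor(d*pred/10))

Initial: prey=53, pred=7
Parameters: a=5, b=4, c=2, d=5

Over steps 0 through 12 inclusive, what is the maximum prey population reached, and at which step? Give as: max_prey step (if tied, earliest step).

Step 1: prey: 53+26-14=65; pred: 7+7-3=11
Step 2: prey: 65+32-28=69; pred: 11+14-5=20
Step 3: prey: 69+34-55=48; pred: 20+27-10=37
Step 4: prey: 48+24-71=1; pred: 37+35-18=54
Step 5: prey: 1+0-2=0; pred: 54+1-27=28
Step 6: prey: 0+0-0=0; pred: 28+0-14=14
Step 7: prey: 0+0-0=0; pred: 14+0-7=7
Step 8: prey: 0+0-0=0; pred: 7+0-3=4
Step 9: prey: 0+0-0=0; pred: 4+0-2=2
Step 10: prey: 0+0-0=0; pred: 2+0-1=1
Step 11: prey: 0+0-0=0; pred: 1+0-0=1
Step 12: prey: 0+0-0=0; pred: 1+0-0=1
Max prey = 69 at step 2

Answer: 69 2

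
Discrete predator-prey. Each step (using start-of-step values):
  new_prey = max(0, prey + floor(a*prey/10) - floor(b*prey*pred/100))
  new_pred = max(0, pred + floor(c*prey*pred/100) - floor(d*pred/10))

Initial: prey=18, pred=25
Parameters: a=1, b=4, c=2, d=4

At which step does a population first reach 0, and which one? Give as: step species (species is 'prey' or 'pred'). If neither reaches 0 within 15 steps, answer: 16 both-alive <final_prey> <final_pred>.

Step 1: prey: 18+1-18=1; pred: 25+9-10=24
Step 2: prey: 1+0-0=1; pred: 24+0-9=15
Step 3: prey: 1+0-0=1; pred: 15+0-6=9
Step 4: prey: 1+0-0=1; pred: 9+0-3=6
Step 5: prey: 1+0-0=1; pred: 6+0-2=4
Step 6: prey: 1+0-0=1; pred: 4+0-1=3
Step 7: prey: 1+0-0=1; pred: 3+0-1=2
Step 8: prey: 1+0-0=1; pred: 2+0-0=2
Steps 9-15: state stable at prey=1, pred=2 (no change)
No extinction within 15 steps

Answer: 16 both-alive 1 2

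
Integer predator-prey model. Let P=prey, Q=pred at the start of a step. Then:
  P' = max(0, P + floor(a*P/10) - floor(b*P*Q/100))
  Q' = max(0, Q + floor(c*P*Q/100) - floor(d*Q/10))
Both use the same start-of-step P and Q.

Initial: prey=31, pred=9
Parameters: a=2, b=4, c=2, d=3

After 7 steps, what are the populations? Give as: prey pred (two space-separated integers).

Answer: 2 7

Derivation:
Step 1: prey: 31+6-11=26; pred: 9+5-2=12
Step 2: prey: 26+5-12=19; pred: 12+6-3=15
Step 3: prey: 19+3-11=11; pred: 15+5-4=16
Step 4: prey: 11+2-7=6; pred: 16+3-4=15
Step 5: prey: 6+1-3=4; pred: 15+1-4=12
Step 6: prey: 4+0-1=3; pred: 12+0-3=9
Step 7: prey: 3+0-1=2; pred: 9+0-2=7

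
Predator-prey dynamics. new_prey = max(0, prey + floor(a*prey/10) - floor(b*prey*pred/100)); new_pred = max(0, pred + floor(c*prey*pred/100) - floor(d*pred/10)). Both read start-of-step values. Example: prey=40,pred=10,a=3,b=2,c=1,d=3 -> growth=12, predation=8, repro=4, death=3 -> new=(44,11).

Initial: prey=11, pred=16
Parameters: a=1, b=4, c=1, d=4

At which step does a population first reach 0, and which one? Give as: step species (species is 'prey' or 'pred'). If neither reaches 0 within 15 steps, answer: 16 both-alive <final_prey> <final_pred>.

Step 1: prey: 11+1-7=5; pred: 16+1-6=11
Step 2: prey: 5+0-2=3; pred: 11+0-4=7
Step 3: prey: 3+0-0=3; pred: 7+0-2=5
Step 4: prey: 3+0-0=3; pred: 5+0-2=3
Step 5: prey: 3+0-0=3; pred: 3+0-1=2
Step 6: prey: 3+0-0=3; pred: 2+0-0=2
Steps 7-15: state stable at prey=3, pred=2 (no change)
No extinction within 15 steps

Answer: 16 both-alive 3 2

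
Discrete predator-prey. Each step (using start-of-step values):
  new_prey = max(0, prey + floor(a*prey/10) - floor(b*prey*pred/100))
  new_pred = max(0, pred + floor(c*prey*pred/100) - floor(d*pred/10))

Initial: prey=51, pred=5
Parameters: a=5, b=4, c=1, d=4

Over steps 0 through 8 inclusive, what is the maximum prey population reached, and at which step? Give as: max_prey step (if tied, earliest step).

Step 1: prey: 51+25-10=66; pred: 5+2-2=5
Step 2: prey: 66+33-13=86; pred: 5+3-2=6
Step 3: prey: 86+43-20=109; pred: 6+5-2=9
Step 4: prey: 109+54-39=124; pred: 9+9-3=15
Step 5: prey: 124+62-74=112; pred: 15+18-6=27
Step 6: prey: 112+56-120=48; pred: 27+30-10=47
Step 7: prey: 48+24-90=0; pred: 47+22-18=51
Step 8: prey: 0+0-0=0; pred: 51+0-20=31
Max prey = 124 at step 4

Answer: 124 4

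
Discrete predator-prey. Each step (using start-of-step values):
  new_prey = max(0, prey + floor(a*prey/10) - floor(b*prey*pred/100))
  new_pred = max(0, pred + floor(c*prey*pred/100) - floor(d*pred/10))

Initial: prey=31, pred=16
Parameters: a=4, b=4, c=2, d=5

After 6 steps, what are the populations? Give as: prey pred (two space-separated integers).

Step 1: prey: 31+12-19=24; pred: 16+9-8=17
Step 2: prey: 24+9-16=17; pred: 17+8-8=17
Step 3: prey: 17+6-11=12; pred: 17+5-8=14
Step 4: prey: 12+4-6=10; pred: 14+3-7=10
Step 5: prey: 10+4-4=10; pred: 10+2-5=7
Step 6: prey: 10+4-2=12; pred: 7+1-3=5

Answer: 12 5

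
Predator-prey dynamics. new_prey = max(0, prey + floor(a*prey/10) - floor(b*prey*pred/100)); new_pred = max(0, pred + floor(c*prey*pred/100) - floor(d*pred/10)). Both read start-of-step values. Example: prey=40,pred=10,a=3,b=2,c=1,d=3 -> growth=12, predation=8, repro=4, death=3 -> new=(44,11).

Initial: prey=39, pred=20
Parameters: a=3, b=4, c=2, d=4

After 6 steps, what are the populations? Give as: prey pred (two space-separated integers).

Answer: 1 5

Derivation:
Step 1: prey: 39+11-31=19; pred: 20+15-8=27
Step 2: prey: 19+5-20=4; pred: 27+10-10=27
Step 3: prey: 4+1-4=1; pred: 27+2-10=19
Step 4: prey: 1+0-0=1; pred: 19+0-7=12
Step 5: prey: 1+0-0=1; pred: 12+0-4=8
Step 6: prey: 1+0-0=1; pred: 8+0-3=5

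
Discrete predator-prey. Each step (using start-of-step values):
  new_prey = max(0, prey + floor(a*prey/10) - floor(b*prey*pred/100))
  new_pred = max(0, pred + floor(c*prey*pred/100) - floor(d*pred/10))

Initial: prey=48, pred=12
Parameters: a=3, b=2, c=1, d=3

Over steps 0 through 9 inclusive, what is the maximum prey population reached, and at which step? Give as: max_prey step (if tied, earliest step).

Step 1: prey: 48+14-11=51; pred: 12+5-3=14
Step 2: prey: 51+15-14=52; pred: 14+7-4=17
Step 3: prey: 52+15-17=50; pred: 17+8-5=20
Step 4: prey: 50+15-20=45; pred: 20+10-6=24
Step 5: prey: 45+13-21=37; pred: 24+10-7=27
Step 6: prey: 37+11-19=29; pred: 27+9-8=28
Step 7: prey: 29+8-16=21; pred: 28+8-8=28
Step 8: prey: 21+6-11=16; pred: 28+5-8=25
Step 9: prey: 16+4-8=12; pred: 25+4-7=22
Max prey = 52 at step 2

Answer: 52 2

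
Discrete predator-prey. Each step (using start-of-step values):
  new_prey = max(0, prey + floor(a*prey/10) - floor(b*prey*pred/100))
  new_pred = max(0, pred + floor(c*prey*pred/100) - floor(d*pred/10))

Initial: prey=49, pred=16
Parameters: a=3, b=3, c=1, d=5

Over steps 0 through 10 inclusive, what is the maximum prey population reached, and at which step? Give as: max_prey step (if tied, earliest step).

Step 1: prey: 49+14-23=40; pred: 16+7-8=15
Step 2: prey: 40+12-18=34; pred: 15+6-7=14
Step 3: prey: 34+10-14=30; pred: 14+4-7=11
Step 4: prey: 30+9-9=30; pred: 11+3-5=9
Step 5: prey: 30+9-8=31; pred: 9+2-4=7
Step 6: prey: 31+9-6=34; pred: 7+2-3=6
Step 7: prey: 34+10-6=38; pred: 6+2-3=5
Step 8: prey: 38+11-5=44; pred: 5+1-2=4
Step 9: prey: 44+13-5=52; pred: 4+1-2=3
Step 10: prey: 52+15-4=63; pred: 3+1-1=3
Max prey = 63 at step 10

Answer: 63 10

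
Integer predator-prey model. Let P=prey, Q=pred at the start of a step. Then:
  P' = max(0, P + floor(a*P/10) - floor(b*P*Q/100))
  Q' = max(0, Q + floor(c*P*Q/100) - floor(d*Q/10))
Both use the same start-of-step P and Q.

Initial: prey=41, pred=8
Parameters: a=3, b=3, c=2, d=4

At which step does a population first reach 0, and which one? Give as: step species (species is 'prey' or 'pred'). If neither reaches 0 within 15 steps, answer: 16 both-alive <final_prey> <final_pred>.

Step 1: prey: 41+12-9=44; pred: 8+6-3=11
Step 2: prey: 44+13-14=43; pred: 11+9-4=16
Step 3: prey: 43+12-20=35; pred: 16+13-6=23
Step 4: prey: 35+10-24=21; pred: 23+16-9=30
Step 5: prey: 21+6-18=9; pred: 30+12-12=30
Step 6: prey: 9+2-8=3; pred: 30+5-12=23
Step 7: prey: 3+0-2=1; pred: 23+1-9=15
Step 8: prey: 1+0-0=1; pred: 15+0-6=9
Step 9: prey: 1+0-0=1; pred: 9+0-3=6
Step 10: prey: 1+0-0=1; pred: 6+0-2=4
Step 11: prey: 1+0-0=1; pred: 4+0-1=3
Step 12: prey: 1+0-0=1; pred: 3+0-1=2
Step 13: prey: 1+0-0=1; pred: 2+0-0=2
Steps 14-15: state stable at prey=1, pred=2 (no change)
No extinction within 15 steps

Answer: 16 both-alive 1 2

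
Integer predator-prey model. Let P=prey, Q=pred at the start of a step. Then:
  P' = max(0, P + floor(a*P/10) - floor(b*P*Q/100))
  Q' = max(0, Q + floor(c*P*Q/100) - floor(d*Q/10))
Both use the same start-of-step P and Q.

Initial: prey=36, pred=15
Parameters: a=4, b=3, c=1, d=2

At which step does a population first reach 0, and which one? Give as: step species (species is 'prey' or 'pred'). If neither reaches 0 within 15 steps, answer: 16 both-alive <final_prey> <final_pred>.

Step 1: prey: 36+14-16=34; pred: 15+5-3=17
Step 2: prey: 34+13-17=30; pred: 17+5-3=19
Step 3: prey: 30+12-17=25; pred: 19+5-3=21
Step 4: prey: 25+10-15=20; pred: 21+5-4=22
Step 5: prey: 20+8-13=15; pred: 22+4-4=22
Step 6: prey: 15+6-9=12; pred: 22+3-4=21
Step 7: prey: 12+4-7=9; pred: 21+2-4=19
Step 8: prey: 9+3-5=7; pred: 19+1-3=17
Step 9: prey: 7+2-3=6; pred: 17+1-3=15
Step 10: prey: 6+2-2=6; pred: 15+0-3=12
Step 11: prey: 6+2-2=6; pred: 12+0-2=10
Step 12: prey: 6+2-1=7; pred: 10+0-2=8
Step 13: prey: 7+2-1=8; pred: 8+0-1=7
Step 14: prey: 8+3-1=10; pred: 7+0-1=6
Step 15: prey: 10+4-1=13; pred: 6+0-1=5
No extinction within 15 steps

Answer: 16 both-alive 13 5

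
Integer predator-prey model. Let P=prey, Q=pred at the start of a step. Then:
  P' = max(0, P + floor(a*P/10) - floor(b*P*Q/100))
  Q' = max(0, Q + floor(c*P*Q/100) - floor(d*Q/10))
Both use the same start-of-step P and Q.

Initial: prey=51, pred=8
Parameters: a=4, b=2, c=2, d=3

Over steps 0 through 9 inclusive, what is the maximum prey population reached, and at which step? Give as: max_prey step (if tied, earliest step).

Answer: 71 2

Derivation:
Step 1: prey: 51+20-8=63; pred: 8+8-2=14
Step 2: prey: 63+25-17=71; pred: 14+17-4=27
Step 3: prey: 71+28-38=61; pred: 27+38-8=57
Step 4: prey: 61+24-69=16; pred: 57+69-17=109
Step 5: prey: 16+6-34=0; pred: 109+34-32=111
Step 6: prey: 0+0-0=0; pred: 111+0-33=78
Step 7: prey: 0+0-0=0; pred: 78+0-23=55
Step 8: prey: 0+0-0=0; pred: 55+0-16=39
Step 9: prey: 0+0-0=0; pred: 39+0-11=28
Max prey = 71 at step 2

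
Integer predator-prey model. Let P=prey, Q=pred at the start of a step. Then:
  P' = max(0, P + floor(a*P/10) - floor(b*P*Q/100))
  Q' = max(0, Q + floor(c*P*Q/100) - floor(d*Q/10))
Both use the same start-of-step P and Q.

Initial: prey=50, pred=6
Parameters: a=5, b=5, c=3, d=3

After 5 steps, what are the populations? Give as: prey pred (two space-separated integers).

Step 1: prey: 50+25-15=60; pred: 6+9-1=14
Step 2: prey: 60+30-42=48; pred: 14+25-4=35
Step 3: prey: 48+24-84=0; pred: 35+50-10=75
Step 4: prey: 0+0-0=0; pred: 75+0-22=53
Step 5: prey: 0+0-0=0; pred: 53+0-15=38

Answer: 0 38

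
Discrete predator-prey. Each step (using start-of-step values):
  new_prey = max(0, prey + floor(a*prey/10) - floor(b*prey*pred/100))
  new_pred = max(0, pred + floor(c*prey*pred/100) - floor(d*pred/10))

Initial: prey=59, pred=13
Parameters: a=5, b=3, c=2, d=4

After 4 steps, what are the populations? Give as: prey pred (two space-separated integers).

Step 1: prey: 59+29-23=65; pred: 13+15-5=23
Step 2: prey: 65+32-44=53; pred: 23+29-9=43
Step 3: prey: 53+26-68=11; pred: 43+45-17=71
Step 4: prey: 11+5-23=0; pred: 71+15-28=58

Answer: 0 58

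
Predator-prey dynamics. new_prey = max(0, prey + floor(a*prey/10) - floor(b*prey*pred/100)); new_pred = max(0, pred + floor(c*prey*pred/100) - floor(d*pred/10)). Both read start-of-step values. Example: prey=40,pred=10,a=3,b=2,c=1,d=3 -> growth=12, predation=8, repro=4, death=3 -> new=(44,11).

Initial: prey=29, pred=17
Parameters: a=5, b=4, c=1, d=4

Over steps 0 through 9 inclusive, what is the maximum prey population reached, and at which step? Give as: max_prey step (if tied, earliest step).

Answer: 62 9

Derivation:
Step 1: prey: 29+14-19=24; pred: 17+4-6=15
Step 2: prey: 24+12-14=22; pred: 15+3-6=12
Step 3: prey: 22+11-10=23; pred: 12+2-4=10
Step 4: prey: 23+11-9=25; pred: 10+2-4=8
Step 5: prey: 25+12-8=29; pred: 8+2-3=7
Step 6: prey: 29+14-8=35; pred: 7+2-2=7
Step 7: prey: 35+17-9=43; pred: 7+2-2=7
Step 8: prey: 43+21-12=52; pred: 7+3-2=8
Step 9: prey: 52+26-16=62; pred: 8+4-3=9
Max prey = 62 at step 9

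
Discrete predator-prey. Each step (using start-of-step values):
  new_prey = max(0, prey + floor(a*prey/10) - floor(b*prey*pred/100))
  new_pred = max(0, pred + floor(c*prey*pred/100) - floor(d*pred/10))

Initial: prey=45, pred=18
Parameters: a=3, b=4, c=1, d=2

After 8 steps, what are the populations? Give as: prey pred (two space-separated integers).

Answer: 1 8

Derivation:
Step 1: prey: 45+13-32=26; pred: 18+8-3=23
Step 2: prey: 26+7-23=10; pred: 23+5-4=24
Step 3: prey: 10+3-9=4; pred: 24+2-4=22
Step 4: prey: 4+1-3=2; pred: 22+0-4=18
Step 5: prey: 2+0-1=1; pred: 18+0-3=15
Step 6: prey: 1+0-0=1; pred: 15+0-3=12
Step 7: prey: 1+0-0=1; pred: 12+0-2=10
Step 8: prey: 1+0-0=1; pred: 10+0-2=8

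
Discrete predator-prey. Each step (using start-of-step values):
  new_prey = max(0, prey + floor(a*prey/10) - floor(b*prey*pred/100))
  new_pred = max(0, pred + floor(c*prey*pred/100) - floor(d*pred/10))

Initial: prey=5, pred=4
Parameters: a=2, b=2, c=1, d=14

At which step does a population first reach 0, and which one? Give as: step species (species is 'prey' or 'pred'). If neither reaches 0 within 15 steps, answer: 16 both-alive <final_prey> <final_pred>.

Step 1: prey: 5+1-0=6; pred: 4+0-5=0
First extinction: pred at step 1

Answer: 1 pred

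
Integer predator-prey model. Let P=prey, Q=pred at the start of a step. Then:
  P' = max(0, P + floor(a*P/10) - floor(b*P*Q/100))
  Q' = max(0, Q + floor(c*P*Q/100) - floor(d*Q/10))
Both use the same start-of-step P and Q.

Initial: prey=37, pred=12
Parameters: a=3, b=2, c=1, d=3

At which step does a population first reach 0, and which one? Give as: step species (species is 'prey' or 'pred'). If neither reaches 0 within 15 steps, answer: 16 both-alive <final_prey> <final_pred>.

Answer: 16 both-alive 17 8

Derivation:
Step 1: prey: 37+11-8=40; pred: 12+4-3=13
Step 2: prey: 40+12-10=42; pred: 13+5-3=15
Step 3: prey: 42+12-12=42; pred: 15+6-4=17
Step 4: prey: 42+12-14=40; pred: 17+7-5=19
Step 5: prey: 40+12-15=37; pred: 19+7-5=21
Step 6: prey: 37+11-15=33; pred: 21+7-6=22
Step 7: prey: 33+9-14=28; pred: 22+7-6=23
Step 8: prey: 28+8-12=24; pred: 23+6-6=23
Step 9: prey: 24+7-11=20; pred: 23+5-6=22
Step 10: prey: 20+6-8=18; pred: 22+4-6=20
Step 11: prey: 18+5-7=16; pred: 20+3-6=17
Step 12: prey: 16+4-5=15; pred: 17+2-5=14
Step 13: prey: 15+4-4=15; pred: 14+2-4=12
Step 14: prey: 15+4-3=16; pred: 12+1-3=10
Step 15: prey: 16+4-3=17; pred: 10+1-3=8
No extinction within 15 steps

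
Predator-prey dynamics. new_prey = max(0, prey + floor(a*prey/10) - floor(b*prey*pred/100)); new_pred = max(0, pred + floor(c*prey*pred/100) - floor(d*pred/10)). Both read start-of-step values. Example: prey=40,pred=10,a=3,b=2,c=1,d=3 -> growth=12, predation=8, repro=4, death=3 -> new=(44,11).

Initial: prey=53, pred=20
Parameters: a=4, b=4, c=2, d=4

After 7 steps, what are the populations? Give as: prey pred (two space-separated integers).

Answer: 0 4

Derivation:
Step 1: prey: 53+21-42=32; pred: 20+21-8=33
Step 2: prey: 32+12-42=2; pred: 33+21-13=41
Step 3: prey: 2+0-3=0; pred: 41+1-16=26
Step 4: prey: 0+0-0=0; pred: 26+0-10=16
Step 5: prey: 0+0-0=0; pred: 16+0-6=10
Step 6: prey: 0+0-0=0; pred: 10+0-4=6
Step 7: prey: 0+0-0=0; pred: 6+0-2=4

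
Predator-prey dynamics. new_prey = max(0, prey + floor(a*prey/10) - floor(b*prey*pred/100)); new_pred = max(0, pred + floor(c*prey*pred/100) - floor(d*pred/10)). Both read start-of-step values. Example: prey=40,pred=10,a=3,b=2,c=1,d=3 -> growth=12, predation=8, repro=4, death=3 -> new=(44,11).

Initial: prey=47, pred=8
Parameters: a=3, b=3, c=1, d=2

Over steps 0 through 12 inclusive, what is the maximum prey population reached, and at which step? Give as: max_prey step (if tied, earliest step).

Answer: 50 1

Derivation:
Step 1: prey: 47+14-11=50; pred: 8+3-1=10
Step 2: prey: 50+15-15=50; pred: 10+5-2=13
Step 3: prey: 50+15-19=46; pred: 13+6-2=17
Step 4: prey: 46+13-23=36; pred: 17+7-3=21
Step 5: prey: 36+10-22=24; pred: 21+7-4=24
Step 6: prey: 24+7-17=14; pred: 24+5-4=25
Step 7: prey: 14+4-10=8; pred: 25+3-5=23
Step 8: prey: 8+2-5=5; pred: 23+1-4=20
Step 9: prey: 5+1-3=3; pred: 20+1-4=17
Step 10: prey: 3+0-1=2; pred: 17+0-3=14
Step 11: prey: 2+0-0=2; pred: 14+0-2=12
Step 12: prey: 2+0-0=2; pred: 12+0-2=10
Max prey = 50 at step 1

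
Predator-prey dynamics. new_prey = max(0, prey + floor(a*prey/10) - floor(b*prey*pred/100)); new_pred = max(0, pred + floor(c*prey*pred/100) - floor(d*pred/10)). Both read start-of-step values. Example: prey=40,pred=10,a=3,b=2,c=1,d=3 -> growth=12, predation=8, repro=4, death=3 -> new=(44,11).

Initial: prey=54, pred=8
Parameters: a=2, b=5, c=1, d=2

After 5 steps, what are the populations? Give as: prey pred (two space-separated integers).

Answer: 4 13

Derivation:
Step 1: prey: 54+10-21=43; pred: 8+4-1=11
Step 2: prey: 43+8-23=28; pred: 11+4-2=13
Step 3: prey: 28+5-18=15; pred: 13+3-2=14
Step 4: prey: 15+3-10=8; pred: 14+2-2=14
Step 5: prey: 8+1-5=4; pred: 14+1-2=13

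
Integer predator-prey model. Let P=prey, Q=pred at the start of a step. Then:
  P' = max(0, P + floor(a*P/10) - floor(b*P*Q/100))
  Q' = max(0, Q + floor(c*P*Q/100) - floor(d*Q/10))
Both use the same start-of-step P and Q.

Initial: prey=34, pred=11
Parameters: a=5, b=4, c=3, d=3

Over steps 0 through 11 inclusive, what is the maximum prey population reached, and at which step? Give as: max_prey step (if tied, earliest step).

Answer: 37 1

Derivation:
Step 1: prey: 34+17-14=37; pred: 11+11-3=19
Step 2: prey: 37+18-28=27; pred: 19+21-5=35
Step 3: prey: 27+13-37=3; pred: 35+28-10=53
Step 4: prey: 3+1-6=0; pred: 53+4-15=42
Step 5: prey: 0+0-0=0; pred: 42+0-12=30
Step 6: prey: 0+0-0=0; pred: 30+0-9=21
Step 7: prey: 0+0-0=0; pred: 21+0-6=15
Step 8: prey: 0+0-0=0; pred: 15+0-4=11
Step 9: prey: 0+0-0=0; pred: 11+0-3=8
Step 10: prey: 0+0-0=0; pred: 8+0-2=6
Step 11: prey: 0+0-0=0; pred: 6+0-1=5
Max prey = 37 at step 1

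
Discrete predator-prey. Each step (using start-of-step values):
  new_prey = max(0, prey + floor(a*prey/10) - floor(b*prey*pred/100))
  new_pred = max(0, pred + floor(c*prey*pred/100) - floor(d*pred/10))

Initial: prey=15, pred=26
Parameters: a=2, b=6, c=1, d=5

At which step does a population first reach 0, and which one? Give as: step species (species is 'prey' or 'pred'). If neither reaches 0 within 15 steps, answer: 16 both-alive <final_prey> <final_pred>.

Answer: 1 prey

Derivation:
Step 1: prey: 15+3-23=0; pred: 26+3-13=16
First extinction: prey at step 1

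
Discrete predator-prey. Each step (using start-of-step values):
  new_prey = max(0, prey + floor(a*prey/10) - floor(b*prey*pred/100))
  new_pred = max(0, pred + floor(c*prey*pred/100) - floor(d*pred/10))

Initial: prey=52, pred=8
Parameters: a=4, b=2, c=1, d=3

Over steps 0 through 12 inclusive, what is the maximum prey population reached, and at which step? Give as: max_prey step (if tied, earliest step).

Step 1: prey: 52+20-8=64; pred: 8+4-2=10
Step 2: prey: 64+25-12=77; pred: 10+6-3=13
Step 3: prey: 77+30-20=87; pred: 13+10-3=20
Step 4: prey: 87+34-34=87; pred: 20+17-6=31
Step 5: prey: 87+34-53=68; pred: 31+26-9=48
Step 6: prey: 68+27-65=30; pred: 48+32-14=66
Step 7: prey: 30+12-39=3; pred: 66+19-19=66
Step 8: prey: 3+1-3=1; pred: 66+1-19=48
Step 9: prey: 1+0-0=1; pred: 48+0-14=34
Step 10: prey: 1+0-0=1; pred: 34+0-10=24
Step 11: prey: 1+0-0=1; pred: 24+0-7=17
Step 12: prey: 1+0-0=1; pred: 17+0-5=12
Max prey = 87 at step 3

Answer: 87 3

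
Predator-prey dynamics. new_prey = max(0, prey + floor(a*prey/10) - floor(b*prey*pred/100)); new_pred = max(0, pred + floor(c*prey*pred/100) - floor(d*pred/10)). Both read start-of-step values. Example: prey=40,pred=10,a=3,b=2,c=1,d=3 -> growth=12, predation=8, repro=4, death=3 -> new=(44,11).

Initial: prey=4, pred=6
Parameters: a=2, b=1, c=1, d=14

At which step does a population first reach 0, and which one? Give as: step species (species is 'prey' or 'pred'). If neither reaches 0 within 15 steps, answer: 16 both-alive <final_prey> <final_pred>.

Answer: 1 pred

Derivation:
Step 1: prey: 4+0-0=4; pred: 6+0-8=0
First extinction: pred at step 1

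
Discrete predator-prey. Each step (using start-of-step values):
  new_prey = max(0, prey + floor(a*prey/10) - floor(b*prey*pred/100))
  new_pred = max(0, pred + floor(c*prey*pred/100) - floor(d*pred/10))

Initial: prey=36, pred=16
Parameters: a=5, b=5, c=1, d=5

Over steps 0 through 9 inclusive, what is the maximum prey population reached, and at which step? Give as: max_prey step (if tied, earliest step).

Step 1: prey: 36+18-28=26; pred: 16+5-8=13
Step 2: prey: 26+13-16=23; pred: 13+3-6=10
Step 3: prey: 23+11-11=23; pred: 10+2-5=7
Step 4: prey: 23+11-8=26; pred: 7+1-3=5
Step 5: prey: 26+13-6=33; pred: 5+1-2=4
Step 6: prey: 33+16-6=43; pred: 4+1-2=3
Step 7: prey: 43+21-6=58; pred: 3+1-1=3
Step 8: prey: 58+29-8=79; pred: 3+1-1=3
Step 9: prey: 79+39-11=107; pred: 3+2-1=4
Max prey = 107 at step 9

Answer: 107 9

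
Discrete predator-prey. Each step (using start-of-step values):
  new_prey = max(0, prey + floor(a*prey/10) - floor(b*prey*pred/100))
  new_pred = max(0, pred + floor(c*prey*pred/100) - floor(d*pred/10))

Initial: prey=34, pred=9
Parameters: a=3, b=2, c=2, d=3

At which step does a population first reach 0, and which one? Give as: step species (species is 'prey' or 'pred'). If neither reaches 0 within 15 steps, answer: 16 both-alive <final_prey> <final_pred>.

Answer: 7 prey

Derivation:
Step 1: prey: 34+10-6=38; pred: 9+6-2=13
Step 2: prey: 38+11-9=40; pred: 13+9-3=19
Step 3: prey: 40+12-15=37; pred: 19+15-5=29
Step 4: prey: 37+11-21=27; pred: 29+21-8=42
Step 5: prey: 27+8-22=13; pred: 42+22-12=52
Step 6: prey: 13+3-13=3; pred: 52+13-15=50
Step 7: prey: 3+0-3=0; pred: 50+3-15=38
First extinction: prey at step 7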